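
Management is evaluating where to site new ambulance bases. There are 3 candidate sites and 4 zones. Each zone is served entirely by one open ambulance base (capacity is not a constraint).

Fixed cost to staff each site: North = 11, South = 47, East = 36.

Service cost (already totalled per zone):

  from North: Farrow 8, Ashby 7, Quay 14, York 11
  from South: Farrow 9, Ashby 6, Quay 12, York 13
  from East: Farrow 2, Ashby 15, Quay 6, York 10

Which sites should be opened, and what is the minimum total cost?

For any fixed open set, each zone goes to its cheapest open site; total = fixed + service.
{North}: Farrow→North 8, Ashby→North 7, Quay→North 14, York→North 11. Service 40; fixed 11; total 51.
{East}: service 33 + fixed 36 = 69
{North, East}: Farrow→East 2, Ashby→North 7, Quay→East 6, York→East 10. Service 25; fixed 47; total 72.
{North, South, East}: Farrow→East 2, Ashby→South 6, Quay→East 6, York→East 10. Service 24; fixed 94; total 118.
No other subset beats 51.

Open North only; minimum total cost 51.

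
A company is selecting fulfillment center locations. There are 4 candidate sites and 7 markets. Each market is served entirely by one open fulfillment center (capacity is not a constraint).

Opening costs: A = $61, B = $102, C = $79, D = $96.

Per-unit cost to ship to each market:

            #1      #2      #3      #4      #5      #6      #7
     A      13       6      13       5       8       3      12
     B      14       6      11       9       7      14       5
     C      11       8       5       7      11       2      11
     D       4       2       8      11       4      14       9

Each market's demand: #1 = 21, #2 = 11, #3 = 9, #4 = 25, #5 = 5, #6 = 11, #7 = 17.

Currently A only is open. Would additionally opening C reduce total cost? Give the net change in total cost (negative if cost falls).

Yes — net change −63 (cost falls by 63).

Current service cost with {A}: 858.
Adding C: each market re-picks its cheapest; new service cost 716, saving 142.
Extra fixed cost: 79. Net change = 79 − 142 = -63.
(Totals: 919 → 856.)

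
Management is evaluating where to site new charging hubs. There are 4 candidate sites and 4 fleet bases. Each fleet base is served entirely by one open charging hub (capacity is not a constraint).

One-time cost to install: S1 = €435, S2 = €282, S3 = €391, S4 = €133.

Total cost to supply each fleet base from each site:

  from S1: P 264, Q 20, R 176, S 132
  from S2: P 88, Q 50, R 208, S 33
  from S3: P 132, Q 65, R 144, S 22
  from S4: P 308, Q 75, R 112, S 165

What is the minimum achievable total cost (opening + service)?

Minimum total cost: 661

For any fixed open set, each fleet base goes to its cheapest open site; total = fixed + service.
{S2}: P→S2 88, Q→S2 50, R→S2 208, S→S2 33. Service 379; fixed 282; total 661.
{S2, S4}: service 283 + fixed 415 = 698
{S3}: service 363 + fixed 391 = 754
{S1, S2, S3, S4}: P→S2 88, Q→S1 20, R→S4 112, S→S3 22. Service 242; fixed 1241; total 1483.
No other subset beats 661.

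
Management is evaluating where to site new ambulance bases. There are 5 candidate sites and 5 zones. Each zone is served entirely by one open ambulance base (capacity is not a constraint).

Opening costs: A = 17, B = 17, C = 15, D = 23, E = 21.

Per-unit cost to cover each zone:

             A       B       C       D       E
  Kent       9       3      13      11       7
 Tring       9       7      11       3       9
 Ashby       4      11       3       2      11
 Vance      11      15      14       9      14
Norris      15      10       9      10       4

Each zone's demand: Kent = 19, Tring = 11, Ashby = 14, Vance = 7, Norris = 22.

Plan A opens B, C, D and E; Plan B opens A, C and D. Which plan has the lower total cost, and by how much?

Plan A is cheaper by 203.

Plan A: {B, C, D, E}: Kent→B 3·19=57, Tring→D 3·11=33, Ashby→D 2·14=28, Vance→D 9·7=63, Norris→E 4·22=88. Service 269; fixed 76; total 345.
Plan B: {A, C, D}: Kent→A 9·19=171, Tring→D 3·11=33, Ashby→D 2·14=28, Vance→D 9·7=63, Norris→C 9·22=198. Service 493; fixed 55; total 548.
Difference: |345 − 548| = 203.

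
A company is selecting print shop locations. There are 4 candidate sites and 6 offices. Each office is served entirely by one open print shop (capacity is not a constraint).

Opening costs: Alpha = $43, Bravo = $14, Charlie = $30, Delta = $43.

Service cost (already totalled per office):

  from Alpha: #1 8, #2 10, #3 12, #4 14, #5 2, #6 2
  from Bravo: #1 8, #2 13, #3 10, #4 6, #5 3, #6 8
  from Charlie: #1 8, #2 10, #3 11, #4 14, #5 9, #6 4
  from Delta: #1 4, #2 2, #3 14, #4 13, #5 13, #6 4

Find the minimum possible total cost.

For any fixed open set, each office goes to its cheapest open site; total = fixed + service.
{Bravo}: #1→Bravo 8, #2→Bravo 13, #3→Bravo 10, #4→Bravo 6, #5→Bravo 3, #6→Bravo 8. Service 48; fixed 14; total 62.
{Bravo, Charlie}: #1→Bravo 8, #2→Charlie 10, #3→Bravo 10, #4→Bravo 6, #5→Bravo 3, #6→Charlie 4. Service 41; fixed 44; total 85.
{Bravo, Delta}: #1→Delta 4, #2→Delta 2, #3→Bravo 10, #4→Bravo 6, #5→Bravo 3, #6→Delta 4. Service 29; fixed 57; total 86.
{Alpha, Bravo, Charlie, Delta}: service 26 + fixed 130 = 156
No other subset beats 62.

Minimum total cost: 62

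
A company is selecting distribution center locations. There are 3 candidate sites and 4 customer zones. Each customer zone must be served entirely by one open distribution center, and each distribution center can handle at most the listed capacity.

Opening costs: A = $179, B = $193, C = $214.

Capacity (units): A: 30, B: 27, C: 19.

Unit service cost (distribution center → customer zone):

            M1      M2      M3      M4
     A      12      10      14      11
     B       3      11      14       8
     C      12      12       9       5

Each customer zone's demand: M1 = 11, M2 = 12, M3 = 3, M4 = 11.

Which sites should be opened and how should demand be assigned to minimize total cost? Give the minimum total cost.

Minimum total cost: 654

Open {B, C}: M1→B 3·11=33, M2→B 11·12=132, M3→C 9·3=27, M4→C 5·11=55.
Loads: B carries 23/27, C carries 14/19. Service 247; fixed 407; total 654.
Next best feasible plan costs 655.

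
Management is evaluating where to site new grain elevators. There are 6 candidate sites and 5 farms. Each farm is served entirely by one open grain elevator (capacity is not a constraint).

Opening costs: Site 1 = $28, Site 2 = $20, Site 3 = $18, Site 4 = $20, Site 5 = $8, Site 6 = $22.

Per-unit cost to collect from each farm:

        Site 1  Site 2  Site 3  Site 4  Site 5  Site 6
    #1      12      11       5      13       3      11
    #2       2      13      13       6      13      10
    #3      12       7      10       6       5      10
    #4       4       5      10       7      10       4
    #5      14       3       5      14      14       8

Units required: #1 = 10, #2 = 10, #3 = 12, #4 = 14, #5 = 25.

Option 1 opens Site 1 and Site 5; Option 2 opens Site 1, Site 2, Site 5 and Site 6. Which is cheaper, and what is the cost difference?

Option 1: {Site 1, Site 5}: #1→Site 5 3·10=30, #2→Site 1 2·10=20, #3→Site 5 5·12=60, #4→Site 1 4·14=56, #5→Site 1 14·25=350. Service 516; fixed 36; total 552.
Option 2: {Site 1, Site 2, Site 5, Site 6}: #1→Site 5 3·10=30, #2→Site 1 2·10=20, #3→Site 5 5·12=60, #4→Site 1 4·14=56, #5→Site 2 3·25=75. Service 241; fixed 78; total 319.
Difference: |552 − 319| = 233.

Option 2 is cheaper by 233.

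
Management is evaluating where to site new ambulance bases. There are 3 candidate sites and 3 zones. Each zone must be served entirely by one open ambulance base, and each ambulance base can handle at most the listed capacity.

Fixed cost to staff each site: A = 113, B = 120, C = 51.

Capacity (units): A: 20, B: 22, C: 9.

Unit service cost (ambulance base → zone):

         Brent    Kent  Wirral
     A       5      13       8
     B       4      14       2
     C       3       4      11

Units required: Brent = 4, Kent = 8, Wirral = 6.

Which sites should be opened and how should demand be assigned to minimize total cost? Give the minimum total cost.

Minimum total cost: 231

Open {B, C}: Brent→B 4·4=16, Kent→C 4·8=32, Wirral→B 2·6=12.
Loads: B carries 10/22, C carries 8/9. Service 60; fixed 171; total 231.
Next best feasible plan costs 260.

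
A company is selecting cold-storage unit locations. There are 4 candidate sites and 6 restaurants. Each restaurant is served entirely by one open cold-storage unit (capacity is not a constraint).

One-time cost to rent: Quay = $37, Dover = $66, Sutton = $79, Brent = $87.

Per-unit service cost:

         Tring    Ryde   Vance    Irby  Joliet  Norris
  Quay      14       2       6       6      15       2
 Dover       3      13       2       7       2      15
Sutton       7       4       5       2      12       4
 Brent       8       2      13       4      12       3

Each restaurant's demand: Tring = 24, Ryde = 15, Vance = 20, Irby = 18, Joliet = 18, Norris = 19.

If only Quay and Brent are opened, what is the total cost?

Total cost: 792

Each restaurant is assigned to its cheapest site among the open ones.
{Quay, Brent}: Tring→Brent 8·24=192, Ryde→Quay 2·15=30, Vance→Quay 6·20=120, Irby→Brent 4·18=72, Joliet→Brent 12·18=216, Norris→Quay 2·19=38. Service 668; fixed 124; total 792.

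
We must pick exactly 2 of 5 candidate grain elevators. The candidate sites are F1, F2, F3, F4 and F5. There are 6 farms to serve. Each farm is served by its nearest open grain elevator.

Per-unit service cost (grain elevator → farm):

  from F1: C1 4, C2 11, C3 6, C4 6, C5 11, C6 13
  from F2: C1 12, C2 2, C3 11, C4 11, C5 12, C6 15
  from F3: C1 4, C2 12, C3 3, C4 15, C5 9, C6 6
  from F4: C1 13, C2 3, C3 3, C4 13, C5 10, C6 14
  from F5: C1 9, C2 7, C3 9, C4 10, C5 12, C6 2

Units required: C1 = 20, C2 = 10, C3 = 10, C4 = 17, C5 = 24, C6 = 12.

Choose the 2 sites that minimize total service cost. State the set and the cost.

With exactly 2 open, each farm uses its cheapest among the chosen.
{F3, F5}: C1→F3 4·20=80, C2→F5 7·10=70, C3→F3 3·10=30, C4→F5 10·17=170, C5→F3 9·24=216, C6→F5 2·12=24. Service cost 590.
{F1, F5}: service cost 600
{F2, F3}: service cost 605
Among all 10 size-2 choices, {F3, F5} is lowest.

Choose F3 and F5; total service cost 590.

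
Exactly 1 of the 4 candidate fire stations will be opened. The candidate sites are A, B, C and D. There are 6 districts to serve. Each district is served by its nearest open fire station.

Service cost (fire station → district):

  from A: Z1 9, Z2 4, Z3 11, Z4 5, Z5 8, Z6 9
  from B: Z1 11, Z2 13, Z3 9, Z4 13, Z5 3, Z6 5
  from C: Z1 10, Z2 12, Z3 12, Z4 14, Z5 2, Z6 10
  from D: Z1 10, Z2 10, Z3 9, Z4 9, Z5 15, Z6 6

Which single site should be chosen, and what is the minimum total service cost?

With exactly 1 open, each district uses its cheapest among the chosen.
{A}: Z1→A 9, Z2→A 4, Z3→A 11, Z4→A 5, Z5→A 8, Z6→A 9. Service cost 46.
{B}: service cost 54
{D}: service cost 59
Among all 4 size-1 choices, {A} is lowest.

Choose A only; total service cost 46.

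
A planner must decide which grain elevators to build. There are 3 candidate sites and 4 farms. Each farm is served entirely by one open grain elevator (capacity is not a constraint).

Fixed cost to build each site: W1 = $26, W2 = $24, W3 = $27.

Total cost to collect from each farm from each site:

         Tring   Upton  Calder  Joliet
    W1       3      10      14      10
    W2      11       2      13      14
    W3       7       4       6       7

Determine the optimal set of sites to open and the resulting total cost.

Open W3 only; minimum total cost 51.

For any fixed open set, each farm goes to its cheapest open site; total = fixed + service.
{W3}: Tring→W3 7, Upton→W3 4, Calder→W3 6, Joliet→W3 7. Service 24; fixed 27; total 51.
{W1}: Tring→W1 3, Upton→W1 10, Calder→W1 14, Joliet→W1 10. Service 37; fixed 26; total 63.
{W2}: service 40 + fixed 24 = 64
{W1, W2, W3}: service 18 + fixed 77 = 95
No other subset beats 51.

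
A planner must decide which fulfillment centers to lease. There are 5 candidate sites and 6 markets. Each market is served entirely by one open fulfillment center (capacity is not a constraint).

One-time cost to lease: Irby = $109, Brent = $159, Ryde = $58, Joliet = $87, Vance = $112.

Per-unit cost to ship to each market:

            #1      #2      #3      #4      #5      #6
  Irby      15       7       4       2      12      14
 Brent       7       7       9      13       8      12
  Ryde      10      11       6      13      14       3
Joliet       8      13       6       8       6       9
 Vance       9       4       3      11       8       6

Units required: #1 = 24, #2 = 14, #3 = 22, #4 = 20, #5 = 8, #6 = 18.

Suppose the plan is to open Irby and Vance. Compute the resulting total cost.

Total cost: 771

Each market is assigned to its cheapest site among the open ones.
{Irby, Vance}: #1→Vance 9·24=216, #2→Vance 4·14=56, #3→Vance 3·22=66, #4→Irby 2·20=40, #5→Vance 8·8=64, #6→Vance 6·18=108. Service 550; fixed 221; total 771.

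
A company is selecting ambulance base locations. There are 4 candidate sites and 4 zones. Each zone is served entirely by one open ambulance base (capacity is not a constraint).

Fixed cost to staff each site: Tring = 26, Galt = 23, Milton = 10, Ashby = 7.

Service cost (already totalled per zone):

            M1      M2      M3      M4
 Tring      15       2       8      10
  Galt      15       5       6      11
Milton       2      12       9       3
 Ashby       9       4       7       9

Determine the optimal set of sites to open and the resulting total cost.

Open Milton and Ashby; minimum total cost 33.

For any fixed open set, each zone goes to its cheapest open site; total = fixed + service.
{Milton, Ashby}: M1→Milton 2, M2→Ashby 4, M3→Ashby 7, M4→Milton 3. Service 16; fixed 17; total 33.
{Milton}: service 26 + fixed 10 = 36
{Ashby}: service 29 + fixed 7 = 36
{Tring, Galt, Milton, Ashby}: service 13 + fixed 66 = 79
No other subset beats 33.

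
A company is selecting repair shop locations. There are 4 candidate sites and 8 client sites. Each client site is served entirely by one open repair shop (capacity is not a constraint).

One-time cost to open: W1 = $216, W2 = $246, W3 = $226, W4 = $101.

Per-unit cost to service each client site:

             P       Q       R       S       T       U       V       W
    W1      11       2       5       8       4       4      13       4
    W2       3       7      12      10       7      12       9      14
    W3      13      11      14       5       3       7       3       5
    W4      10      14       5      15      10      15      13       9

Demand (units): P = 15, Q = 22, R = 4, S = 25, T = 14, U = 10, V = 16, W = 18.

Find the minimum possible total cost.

For any fixed open set, each client site goes to its cheapest open site; total = fixed + service.
{W1, W3}: P→W1 11·15=165, Q→W1 2·22=44, R→W1 5·4=20, S→W3 5·25=125, T→W3 3·14=42, U→W1 4·10=40, V→W3 3·16=48, W→W1 4·18=72. Service 556; fixed 442; total 998.
{W1}: service 805 + fixed 216 = 1021
{W1, W2}: service 621 + fixed 462 = 1083
{W1, W2, W3, W4}: service 436 + fixed 789 = 1225
No other subset beats 998.

Minimum total cost: 998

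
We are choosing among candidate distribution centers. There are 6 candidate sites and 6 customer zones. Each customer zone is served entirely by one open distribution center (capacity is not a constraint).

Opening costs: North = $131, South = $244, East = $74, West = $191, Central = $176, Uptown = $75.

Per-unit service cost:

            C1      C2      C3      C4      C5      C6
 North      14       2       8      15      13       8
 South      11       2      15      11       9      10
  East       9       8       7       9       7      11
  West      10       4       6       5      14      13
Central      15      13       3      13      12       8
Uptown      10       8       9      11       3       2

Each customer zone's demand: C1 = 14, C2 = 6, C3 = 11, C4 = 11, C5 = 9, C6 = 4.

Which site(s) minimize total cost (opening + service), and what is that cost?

Open Uptown only; minimum total cost 518.

For any fixed open set, each customer zone goes to its cheapest open site; total = fixed + service.
{Uptown}: C1→Uptown 10·14=140, C2→Uptown 8·6=48, C3→Uptown 9·11=99, C4→Uptown 11·11=121, C5→Uptown 3·9=27, C6→Uptown 2·4=8. Service 443; fixed 75; total 518.
{East}: service 457 + fixed 74 = 531
{East, Uptown}: C1→East 9·14=126, C2→East 8·6=48, C3→East 7·11=77, C4→East 9·11=99, C5→Uptown 3·9=27, C6→Uptown 2·4=8. Service 385; fixed 149; total 534.
{North, South, East, West, Central, Uptown}: C1→East 9·14=126, C2→North 2·6=12, C3→Central 3·11=33, C4→West 5·11=55, C5→Uptown 3·9=27, C6→Uptown 2·4=8. Service 261; fixed 891; total 1152.
No other subset beats 518.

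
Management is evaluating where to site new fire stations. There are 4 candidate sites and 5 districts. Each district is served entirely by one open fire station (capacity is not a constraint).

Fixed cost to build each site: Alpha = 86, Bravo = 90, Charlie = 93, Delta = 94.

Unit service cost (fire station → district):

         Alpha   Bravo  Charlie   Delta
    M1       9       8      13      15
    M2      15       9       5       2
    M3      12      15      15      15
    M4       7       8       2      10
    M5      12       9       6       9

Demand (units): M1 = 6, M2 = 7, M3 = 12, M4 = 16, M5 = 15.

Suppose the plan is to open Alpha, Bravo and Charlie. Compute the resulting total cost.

Each district is assigned to its cheapest site among the open ones.
{Alpha, Bravo, Charlie}: M1→Bravo 8·6=48, M2→Charlie 5·7=35, M3→Alpha 12·12=144, M4→Charlie 2·16=32, M5→Charlie 6·15=90. Service 349; fixed 269; total 618.

Total cost: 618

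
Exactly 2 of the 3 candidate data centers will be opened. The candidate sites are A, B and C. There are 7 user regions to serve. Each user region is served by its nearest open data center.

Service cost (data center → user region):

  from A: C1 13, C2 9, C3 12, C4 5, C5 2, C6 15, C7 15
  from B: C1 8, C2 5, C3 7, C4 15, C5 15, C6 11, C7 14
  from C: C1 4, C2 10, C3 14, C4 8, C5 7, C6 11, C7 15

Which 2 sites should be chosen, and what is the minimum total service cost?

With exactly 2 open, each user region uses its cheapest among the chosen.
{A, B}: C1→B 8, C2→B 5, C3→B 7, C4→A 5, C5→A 2, C6→B 11, C7→B 14. Service cost 52.
{B, C}: service cost 56
{A, C}: service cost 58
Among all 3 size-2 choices, {A, B} is lowest.

Choose A and B; total service cost 52.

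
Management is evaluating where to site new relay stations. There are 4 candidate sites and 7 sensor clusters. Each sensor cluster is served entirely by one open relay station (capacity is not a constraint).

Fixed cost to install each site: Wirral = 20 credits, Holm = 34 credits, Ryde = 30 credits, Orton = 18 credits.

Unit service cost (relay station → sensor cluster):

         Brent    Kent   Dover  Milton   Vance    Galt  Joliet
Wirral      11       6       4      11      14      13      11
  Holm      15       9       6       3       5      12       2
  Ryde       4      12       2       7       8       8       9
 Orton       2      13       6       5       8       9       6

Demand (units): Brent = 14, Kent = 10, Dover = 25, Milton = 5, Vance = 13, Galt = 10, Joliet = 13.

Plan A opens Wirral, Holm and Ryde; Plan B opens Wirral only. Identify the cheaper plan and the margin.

Plan A is cheaper by 408.

Plan A: {Wirral, Holm, Ryde}: Brent→Ryde 4·14=56, Kent→Wirral 6·10=60, Dover→Ryde 2·25=50, Milton→Holm 3·5=15, Vance→Holm 5·13=65, Galt→Ryde 8·10=80, Joliet→Holm 2·13=26. Service 352; fixed 84; total 436.
Plan B: {Wirral}: Brent→Wirral 11·14=154, Kent→Wirral 6·10=60, Dover→Wirral 4·25=100, Milton→Wirral 11·5=55, Vance→Wirral 14·13=182, Galt→Wirral 13·10=130, Joliet→Wirral 11·13=143. Service 824; fixed 20; total 844.
Difference: |436 − 844| = 408.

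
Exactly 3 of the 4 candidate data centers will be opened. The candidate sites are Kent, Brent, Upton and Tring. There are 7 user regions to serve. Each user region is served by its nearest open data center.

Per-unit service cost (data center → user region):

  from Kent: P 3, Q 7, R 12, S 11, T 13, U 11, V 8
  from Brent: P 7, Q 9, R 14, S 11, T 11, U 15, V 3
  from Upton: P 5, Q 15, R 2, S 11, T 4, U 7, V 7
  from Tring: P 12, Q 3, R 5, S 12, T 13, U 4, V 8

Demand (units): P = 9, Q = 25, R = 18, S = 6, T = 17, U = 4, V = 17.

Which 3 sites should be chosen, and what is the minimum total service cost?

With exactly 3 open, each user region uses its cheapest among the chosen.
{Brent, Upton, Tring}: P→Upton 5·9=45, Q→Tring 3·25=75, R→Upton 2·18=36, S→Brent 11·6=66, T→Upton 4·17=68, U→Tring 4·4=16, V→Brent 3·17=51. Service cost 357.
{Kent, Upton, Tring}: service cost 407
{Kent, Brent, Upton}: service cost 451
Among all 4 size-3 choices, {Brent, Upton, Tring} is lowest.

Choose Brent, Upton and Tring; total service cost 357.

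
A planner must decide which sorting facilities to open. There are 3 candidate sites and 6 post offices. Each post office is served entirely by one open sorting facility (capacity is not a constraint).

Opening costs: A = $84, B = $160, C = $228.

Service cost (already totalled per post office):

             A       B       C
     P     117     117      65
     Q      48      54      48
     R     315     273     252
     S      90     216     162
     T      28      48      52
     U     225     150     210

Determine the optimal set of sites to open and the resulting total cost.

For any fixed open set, each post office goes to its cheapest open site; total = fixed + service.
{A}: P→A 117, Q→A 48, R→A 315, S→A 90, T→A 28, U→A 225. Service 823; fixed 84; total 907.
{A, B}: service 706 + fixed 244 = 950
{A, C}: service 693 + fixed 312 = 1005
{A, B, C}: service 633 + fixed 472 = 1105
No other subset beats 907.

Open A only; minimum total cost 907.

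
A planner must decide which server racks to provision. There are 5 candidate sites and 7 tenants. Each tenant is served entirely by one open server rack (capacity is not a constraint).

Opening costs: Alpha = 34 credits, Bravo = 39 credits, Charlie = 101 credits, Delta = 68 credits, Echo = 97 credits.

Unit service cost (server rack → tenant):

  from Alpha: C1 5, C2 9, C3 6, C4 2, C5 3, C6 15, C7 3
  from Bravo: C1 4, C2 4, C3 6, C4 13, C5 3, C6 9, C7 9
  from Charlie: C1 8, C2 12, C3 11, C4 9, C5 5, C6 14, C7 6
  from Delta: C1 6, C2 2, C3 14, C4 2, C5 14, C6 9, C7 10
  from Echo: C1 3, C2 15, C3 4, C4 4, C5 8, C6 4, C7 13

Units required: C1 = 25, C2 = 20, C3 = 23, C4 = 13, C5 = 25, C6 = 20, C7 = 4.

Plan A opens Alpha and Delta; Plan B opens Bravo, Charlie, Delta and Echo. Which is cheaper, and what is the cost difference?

Plan A: {Alpha, Delta}: C1→Alpha 5·25=125, C2→Delta 2·20=40, C3→Alpha 6·23=138, C4→Alpha 2·13=26, C5→Alpha 3·25=75, C6→Delta 9·20=180, C7→Alpha 3·4=12. Service 596; fixed 102; total 698.
Plan B: {Bravo, Charlie, Delta, Echo}: C1→Echo 3·25=75, C2→Delta 2·20=40, C3→Echo 4·23=92, C4→Delta 2·13=26, C5→Bravo 3·25=75, C6→Echo 4·20=80, C7→Charlie 6·4=24. Service 412; fixed 305; total 717.
Difference: |698 − 717| = 19.

Plan A is cheaper by 19.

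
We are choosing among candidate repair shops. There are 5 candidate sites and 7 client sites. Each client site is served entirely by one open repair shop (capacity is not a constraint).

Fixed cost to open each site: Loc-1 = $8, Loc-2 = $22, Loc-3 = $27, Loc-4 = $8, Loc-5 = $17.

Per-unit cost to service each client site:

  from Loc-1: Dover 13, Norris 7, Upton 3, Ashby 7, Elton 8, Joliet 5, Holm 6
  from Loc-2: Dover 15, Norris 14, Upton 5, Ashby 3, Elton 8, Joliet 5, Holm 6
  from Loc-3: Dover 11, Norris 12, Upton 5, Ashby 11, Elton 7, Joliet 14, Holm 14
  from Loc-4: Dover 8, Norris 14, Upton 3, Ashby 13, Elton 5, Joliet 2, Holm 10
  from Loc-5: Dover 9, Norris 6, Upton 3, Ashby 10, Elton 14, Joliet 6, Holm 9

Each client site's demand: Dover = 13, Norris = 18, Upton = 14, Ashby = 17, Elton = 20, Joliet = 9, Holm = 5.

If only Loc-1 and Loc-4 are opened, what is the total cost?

Total cost: 555

Each client site is assigned to its cheapest site among the open ones.
{Loc-1, Loc-4}: Dover→Loc-4 8·13=104, Norris→Loc-1 7·18=126, Upton→Loc-1 3·14=42, Ashby→Loc-1 7·17=119, Elton→Loc-4 5·20=100, Joliet→Loc-4 2·9=18, Holm→Loc-1 6·5=30. Service 539; fixed 16; total 555.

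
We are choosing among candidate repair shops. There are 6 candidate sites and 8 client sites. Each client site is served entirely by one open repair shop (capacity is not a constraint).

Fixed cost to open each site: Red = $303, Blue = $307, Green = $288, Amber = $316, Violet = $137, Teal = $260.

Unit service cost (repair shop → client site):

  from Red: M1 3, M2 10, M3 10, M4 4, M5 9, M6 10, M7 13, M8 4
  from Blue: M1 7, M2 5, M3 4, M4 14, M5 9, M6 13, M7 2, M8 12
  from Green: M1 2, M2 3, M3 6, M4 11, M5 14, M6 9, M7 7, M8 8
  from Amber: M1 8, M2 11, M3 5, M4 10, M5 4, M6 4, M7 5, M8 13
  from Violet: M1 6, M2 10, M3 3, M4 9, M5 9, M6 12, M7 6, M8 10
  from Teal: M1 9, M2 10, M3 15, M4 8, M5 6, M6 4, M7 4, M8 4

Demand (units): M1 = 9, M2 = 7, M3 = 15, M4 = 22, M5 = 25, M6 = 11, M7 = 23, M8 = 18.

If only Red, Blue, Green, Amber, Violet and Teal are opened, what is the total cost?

Total cost: 2045

Each client site is assigned to its cheapest site among the open ones.
{Red, Blue, Green, Amber, Violet, Teal}: M1→Green 2·9=18, M2→Green 3·7=21, M3→Violet 3·15=45, M4→Red 4·22=88, M5→Amber 4·25=100, M6→Amber 4·11=44, M7→Blue 2·23=46, M8→Red 4·18=72. Service 434; fixed 1611; total 2045.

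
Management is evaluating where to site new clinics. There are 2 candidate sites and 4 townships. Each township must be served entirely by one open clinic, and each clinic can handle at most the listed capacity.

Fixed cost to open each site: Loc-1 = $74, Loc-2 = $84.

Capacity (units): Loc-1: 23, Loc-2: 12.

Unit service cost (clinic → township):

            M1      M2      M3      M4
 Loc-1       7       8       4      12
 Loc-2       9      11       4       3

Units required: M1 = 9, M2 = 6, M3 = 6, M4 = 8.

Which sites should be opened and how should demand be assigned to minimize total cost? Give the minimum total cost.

Open {Loc-1, Loc-2}: M1→Loc-1 7·9=63, M2→Loc-1 8·6=48, M3→Loc-1 4·6=24, M4→Loc-2 3·8=24.
Loads: Loc-1 carries 21/23, Loc-2 carries 8/12. Service 159; fixed 158; total 317.
Next best feasible plan costs 389.

Minimum total cost: 317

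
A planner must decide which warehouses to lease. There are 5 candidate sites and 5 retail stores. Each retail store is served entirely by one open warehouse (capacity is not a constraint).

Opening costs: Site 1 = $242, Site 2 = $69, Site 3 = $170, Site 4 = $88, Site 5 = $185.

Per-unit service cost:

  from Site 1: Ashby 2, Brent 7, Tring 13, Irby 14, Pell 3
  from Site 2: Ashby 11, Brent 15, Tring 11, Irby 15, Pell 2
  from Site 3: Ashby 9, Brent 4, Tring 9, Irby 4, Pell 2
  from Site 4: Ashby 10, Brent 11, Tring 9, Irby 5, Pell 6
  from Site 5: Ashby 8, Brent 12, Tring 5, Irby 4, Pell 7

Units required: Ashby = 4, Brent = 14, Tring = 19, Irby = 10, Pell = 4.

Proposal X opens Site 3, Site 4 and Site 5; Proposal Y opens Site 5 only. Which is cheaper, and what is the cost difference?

Proposal Y is cheaper by 126.

Proposal X: {Site 3, Site 4, Site 5}: Ashby→Site 5 8·4=32, Brent→Site 3 4·14=56, Tring→Site 5 5·19=95, Irby→Site 3 4·10=40, Pell→Site 3 2·4=8. Service 231; fixed 443; total 674.
Proposal Y: {Site 5}: Ashby→Site 5 8·4=32, Brent→Site 5 12·14=168, Tring→Site 5 5·19=95, Irby→Site 5 4·10=40, Pell→Site 5 7·4=28. Service 363; fixed 185; total 548.
Difference: |674 − 548| = 126.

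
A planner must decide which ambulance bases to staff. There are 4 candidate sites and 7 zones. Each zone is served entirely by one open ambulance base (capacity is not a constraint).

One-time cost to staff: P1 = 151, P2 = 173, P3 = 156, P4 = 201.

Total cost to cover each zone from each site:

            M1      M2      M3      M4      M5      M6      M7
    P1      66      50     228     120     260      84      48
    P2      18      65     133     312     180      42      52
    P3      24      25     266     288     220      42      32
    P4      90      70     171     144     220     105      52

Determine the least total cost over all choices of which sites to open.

For any fixed open set, each zone goes to its cheapest open site; total = fixed + service.
{P1, P2}: M1→P2 18, M2→P1 50, M3→P2 133, M4→P1 120, M5→P2 180, M6→P2 42, M7→P1 48. Service 591; fixed 324; total 915.
{P2}: M1→P2 18, M2→P2 65, M3→P2 133, M4→P2 312, M5→P2 180, M6→P2 42, M7→P2 52. Service 802; fixed 173; total 975.
{P1, P3}: service 691 + fixed 307 = 998
{P1, P2, P3, P4}: M1→P2 18, M2→P3 25, M3→P2 133, M4→P1 120, M5→P2 180, M6→P2 42, M7→P3 32. Service 550; fixed 681; total 1231.
(All 15 nonempty subsets were checked; P1 and P2 is lowest.)

Minimum total cost: 915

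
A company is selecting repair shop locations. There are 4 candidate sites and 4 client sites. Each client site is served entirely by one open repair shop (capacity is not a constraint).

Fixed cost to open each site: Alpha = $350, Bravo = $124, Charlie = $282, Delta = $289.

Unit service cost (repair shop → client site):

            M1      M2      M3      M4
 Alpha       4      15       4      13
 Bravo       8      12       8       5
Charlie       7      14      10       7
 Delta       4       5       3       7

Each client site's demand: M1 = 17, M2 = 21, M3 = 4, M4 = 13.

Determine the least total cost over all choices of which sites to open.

For any fixed open set, each client site goes to its cheapest open site; total = fixed + service.
{Delta}: M1→Delta 4·17=68, M2→Delta 5·21=105, M3→Delta 3·4=12, M4→Delta 7·13=91. Service 276; fixed 289; total 565.
{Bravo}: M1→Bravo 8·17=136, M2→Bravo 12·21=252, M3→Bravo 8·4=32, M4→Bravo 5·13=65. Service 485; fixed 124; total 609.
{Bravo, Delta}: service 250 + fixed 413 = 663
{Alpha, Bravo, Charlie, Delta}: service 250 + fixed 1045 = 1295
No other subset beats 565.

Minimum total cost: 565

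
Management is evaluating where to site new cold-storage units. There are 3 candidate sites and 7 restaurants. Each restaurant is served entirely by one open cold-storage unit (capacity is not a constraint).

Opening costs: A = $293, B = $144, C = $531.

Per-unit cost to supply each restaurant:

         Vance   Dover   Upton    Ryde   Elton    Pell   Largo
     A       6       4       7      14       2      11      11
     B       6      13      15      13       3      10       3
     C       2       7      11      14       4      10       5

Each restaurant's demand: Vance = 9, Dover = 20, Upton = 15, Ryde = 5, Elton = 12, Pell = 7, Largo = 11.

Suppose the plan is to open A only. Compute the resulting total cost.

Each restaurant is assigned to its cheapest site among the open ones.
{A}: Vance→A 6·9=54, Dover→A 4·20=80, Upton→A 7·15=105, Ryde→A 14·5=70, Elton→A 2·12=24, Pell→A 11·7=77, Largo→A 11·11=121. Service 531; fixed 293; total 824.

Total cost: 824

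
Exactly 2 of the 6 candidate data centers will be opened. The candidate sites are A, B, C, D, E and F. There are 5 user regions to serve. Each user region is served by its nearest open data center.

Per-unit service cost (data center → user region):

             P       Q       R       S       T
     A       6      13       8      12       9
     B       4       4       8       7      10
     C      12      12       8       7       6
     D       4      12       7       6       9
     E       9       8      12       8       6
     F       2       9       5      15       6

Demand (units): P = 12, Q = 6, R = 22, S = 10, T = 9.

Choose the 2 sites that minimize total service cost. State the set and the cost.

With exactly 2 open, each user region uses its cheapest among the chosen.
{B, F}: P→F 2·12=24, Q→B 4·6=24, R→F 5·22=110, S→B 7·10=70, T→F 6·9=54. Service cost 282.
{D, F}: service cost 302
{C, F}: service cost 312
Among all 15 size-2 choices, {B, F} is lowest.

Choose B and F; total service cost 282.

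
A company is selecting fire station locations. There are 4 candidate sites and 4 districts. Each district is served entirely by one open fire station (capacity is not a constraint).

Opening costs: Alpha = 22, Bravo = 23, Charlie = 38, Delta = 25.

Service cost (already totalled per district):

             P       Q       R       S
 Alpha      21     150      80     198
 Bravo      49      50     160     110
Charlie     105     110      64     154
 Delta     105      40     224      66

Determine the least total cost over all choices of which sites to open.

Minimum total cost: 254

For any fixed open set, each district goes to its cheapest open site; total = fixed + service.
{Alpha, Delta}: P→Alpha 21, Q→Delta 40, R→Alpha 80, S→Delta 66. Service 207; fixed 47; total 254.
{Alpha, Charlie, Delta}: service 191 + fixed 85 = 276
{Alpha, Bravo, Delta}: P→Alpha 21, Q→Delta 40, R→Alpha 80, S→Delta 66. Service 207; fixed 70; total 277.
{Alpha, Bravo, Charlie, Delta}: service 191 + fixed 108 = 299
No other subset beats 254.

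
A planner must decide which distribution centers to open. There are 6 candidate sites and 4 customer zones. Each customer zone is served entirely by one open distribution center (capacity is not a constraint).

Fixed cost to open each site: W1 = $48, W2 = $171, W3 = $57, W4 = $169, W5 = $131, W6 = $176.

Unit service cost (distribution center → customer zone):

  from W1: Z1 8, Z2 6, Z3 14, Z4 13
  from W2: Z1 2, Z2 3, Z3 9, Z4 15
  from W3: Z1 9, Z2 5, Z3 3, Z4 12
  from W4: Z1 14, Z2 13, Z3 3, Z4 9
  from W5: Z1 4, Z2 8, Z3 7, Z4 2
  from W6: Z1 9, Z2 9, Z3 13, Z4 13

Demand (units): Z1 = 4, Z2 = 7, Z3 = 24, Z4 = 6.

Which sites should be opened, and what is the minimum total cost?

For any fixed open set, each customer zone goes to its cheapest open site; total = fixed + service.
{W3}: Z1→W3 9·4=36, Z2→W3 5·7=35, Z3→W3 3·24=72, Z4→W3 12·6=72. Service 215; fixed 57; total 272.
{W1, W3}: service 211 + fixed 105 = 316
{W3, W5}: Z1→W5 4·4=16, Z2→W3 5·7=35, Z3→W3 3·24=72, Z4→W5 2·6=12. Service 135; fixed 188; total 323.
{W1, W2, W3, W4, W5, W6}: service 113 + fixed 752 = 865
No other subset beats 272.

Open W3 only; minimum total cost 272.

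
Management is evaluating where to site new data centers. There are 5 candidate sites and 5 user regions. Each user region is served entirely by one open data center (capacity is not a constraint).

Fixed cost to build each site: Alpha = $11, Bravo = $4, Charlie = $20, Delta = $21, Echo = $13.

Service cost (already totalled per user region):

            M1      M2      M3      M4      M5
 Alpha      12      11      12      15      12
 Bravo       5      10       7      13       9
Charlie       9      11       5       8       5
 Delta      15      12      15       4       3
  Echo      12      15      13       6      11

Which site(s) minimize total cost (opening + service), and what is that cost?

For any fixed open set, each user region goes to its cheapest open site; total = fixed + service.
{Bravo}: M1→Bravo 5, M2→Bravo 10, M3→Bravo 7, M4→Bravo 13, M5→Bravo 9. Service 44; fixed 4; total 48.
{Bravo, Delta}: service 29 + fixed 25 = 54
{Bravo, Echo}: service 37 + fixed 17 = 54
{Alpha, Bravo, Charlie, Delta, Echo}: M1→Bravo 5, M2→Bravo 10, M3→Charlie 5, M4→Delta 4, M5→Delta 3. Service 27; fixed 69; total 96.
No other subset beats 48.

Open Bravo only; minimum total cost 48.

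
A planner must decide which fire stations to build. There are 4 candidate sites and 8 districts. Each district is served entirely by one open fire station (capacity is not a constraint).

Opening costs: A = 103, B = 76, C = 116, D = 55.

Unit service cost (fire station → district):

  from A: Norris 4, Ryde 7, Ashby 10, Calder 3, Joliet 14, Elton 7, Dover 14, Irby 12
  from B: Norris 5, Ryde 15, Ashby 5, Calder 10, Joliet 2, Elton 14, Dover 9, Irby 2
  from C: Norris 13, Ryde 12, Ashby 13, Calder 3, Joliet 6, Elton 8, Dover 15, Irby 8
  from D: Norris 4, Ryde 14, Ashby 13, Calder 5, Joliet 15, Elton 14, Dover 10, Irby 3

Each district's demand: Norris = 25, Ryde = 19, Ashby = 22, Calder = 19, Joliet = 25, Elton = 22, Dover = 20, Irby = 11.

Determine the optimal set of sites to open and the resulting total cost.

Open A and B; minimum total cost 985.

For any fixed open set, each district goes to its cheapest open site; total = fixed + service.
{A, B}: Norris→A 4·25=100, Ryde→A 7·19=133, Ashby→B 5·22=110, Calder→A 3·19=57, Joliet→B 2·25=50, Elton→A 7·22=154, Dover→B 9·20=180, Irby→B 2·11=22. Service 806; fixed 179; total 985.
{A, B, D}: service 806 + fixed 234 = 1040
{A, B, C}: service 806 + fixed 295 = 1101
{A, B, C, D}: service 806 + fixed 350 = 1156
No other subset beats 985.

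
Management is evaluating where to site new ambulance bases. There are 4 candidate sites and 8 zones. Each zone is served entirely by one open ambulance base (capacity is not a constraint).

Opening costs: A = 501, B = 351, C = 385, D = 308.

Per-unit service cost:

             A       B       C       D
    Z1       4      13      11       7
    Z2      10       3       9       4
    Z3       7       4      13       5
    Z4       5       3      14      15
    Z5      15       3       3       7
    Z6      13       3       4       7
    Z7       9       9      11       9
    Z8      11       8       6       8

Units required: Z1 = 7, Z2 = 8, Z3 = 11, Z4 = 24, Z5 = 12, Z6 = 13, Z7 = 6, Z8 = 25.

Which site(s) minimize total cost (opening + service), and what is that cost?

For any fixed open set, each zone goes to its cheapest open site; total = fixed + service.
{B}: Z1→B 13·7=91, Z2→B 3·8=24, Z3→B 4·11=44, Z4→B 3·24=72, Z5→B 3·12=36, Z6→B 3·13=39, Z7→B 9·6=54, Z8→B 8·25=200. Service 560; fixed 351; total 911.
{B, D}: Z1→D 7·7=49, Z2→B 3·8=24, Z3→B 4·11=44, Z4→B 3·24=72, Z5→B 3·12=36, Z6→B 3·13=39, Z7→B 9·6=54, Z8→B 8·25=200. Service 518; fixed 659; total 1177.
{B, C}: service 496 + fixed 736 = 1232
{A, B, C, D}: service 447 + fixed 1545 = 1992
No other subset beats 911.

Open B only; minimum total cost 911.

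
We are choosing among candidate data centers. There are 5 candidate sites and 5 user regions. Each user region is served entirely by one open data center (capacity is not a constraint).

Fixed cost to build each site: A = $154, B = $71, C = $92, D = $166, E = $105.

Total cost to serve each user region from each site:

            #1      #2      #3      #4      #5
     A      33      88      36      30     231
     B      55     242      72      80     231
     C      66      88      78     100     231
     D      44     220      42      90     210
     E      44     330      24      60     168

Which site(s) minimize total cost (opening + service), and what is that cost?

Open A only; minimum total cost 572.

For any fixed open set, each user region goes to its cheapest open site; total = fixed + service.
{A}: #1→A 33, #2→A 88, #3→A 36, #4→A 30, #5→A 231. Service 418; fixed 154; total 572.
{C, E}: #1→E 44, #2→C 88, #3→E 24, #4→E 60, #5→E 168. Service 384; fixed 197; total 581.
{A, E}: service 343 + fixed 259 = 602
{A, B, C, D, E}: service 343 + fixed 588 = 931
No other subset beats 572.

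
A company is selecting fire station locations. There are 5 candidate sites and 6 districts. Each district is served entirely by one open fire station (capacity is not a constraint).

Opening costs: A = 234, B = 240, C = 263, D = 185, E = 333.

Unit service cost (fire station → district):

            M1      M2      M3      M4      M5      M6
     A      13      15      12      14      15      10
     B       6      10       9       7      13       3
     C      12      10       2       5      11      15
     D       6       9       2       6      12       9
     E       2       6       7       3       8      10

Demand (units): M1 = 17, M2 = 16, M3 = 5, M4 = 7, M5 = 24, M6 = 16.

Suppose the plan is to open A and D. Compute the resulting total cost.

Each district is assigned to its cheapest site among the open ones.
{A, D}: M1→D 6·17=102, M2→D 9·16=144, M3→D 2·5=10, M4→D 6·7=42, M5→D 12·24=288, M6→D 9·16=144. Service 730; fixed 419; total 1149.

Total cost: 1149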